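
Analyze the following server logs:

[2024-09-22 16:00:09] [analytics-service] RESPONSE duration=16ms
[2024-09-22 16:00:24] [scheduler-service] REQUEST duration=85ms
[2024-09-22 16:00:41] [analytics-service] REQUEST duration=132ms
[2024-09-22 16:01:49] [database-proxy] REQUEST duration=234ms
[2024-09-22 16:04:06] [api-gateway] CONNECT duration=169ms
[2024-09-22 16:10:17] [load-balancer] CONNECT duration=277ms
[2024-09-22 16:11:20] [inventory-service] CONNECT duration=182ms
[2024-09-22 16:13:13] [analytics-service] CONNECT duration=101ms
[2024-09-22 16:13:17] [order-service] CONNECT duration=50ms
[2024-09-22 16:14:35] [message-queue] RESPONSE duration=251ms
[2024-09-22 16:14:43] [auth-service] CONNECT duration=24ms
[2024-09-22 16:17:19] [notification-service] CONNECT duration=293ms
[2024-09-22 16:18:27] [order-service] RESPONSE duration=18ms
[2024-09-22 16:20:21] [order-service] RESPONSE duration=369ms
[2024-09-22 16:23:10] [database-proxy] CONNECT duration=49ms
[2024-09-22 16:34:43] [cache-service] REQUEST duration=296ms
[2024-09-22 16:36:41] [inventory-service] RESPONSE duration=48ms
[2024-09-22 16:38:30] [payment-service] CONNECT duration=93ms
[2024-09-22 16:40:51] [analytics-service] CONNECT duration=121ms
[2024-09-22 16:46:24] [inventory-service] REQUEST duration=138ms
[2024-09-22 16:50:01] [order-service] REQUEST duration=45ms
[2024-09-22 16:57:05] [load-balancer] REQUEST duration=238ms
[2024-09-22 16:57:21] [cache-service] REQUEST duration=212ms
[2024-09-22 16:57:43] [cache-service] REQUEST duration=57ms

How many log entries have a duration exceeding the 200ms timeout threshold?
8

To count timeouts:

1. Threshold: 200ms
2. Extract duration from each log entry
3. Count entries where duration > 200
4. Timeout count: 8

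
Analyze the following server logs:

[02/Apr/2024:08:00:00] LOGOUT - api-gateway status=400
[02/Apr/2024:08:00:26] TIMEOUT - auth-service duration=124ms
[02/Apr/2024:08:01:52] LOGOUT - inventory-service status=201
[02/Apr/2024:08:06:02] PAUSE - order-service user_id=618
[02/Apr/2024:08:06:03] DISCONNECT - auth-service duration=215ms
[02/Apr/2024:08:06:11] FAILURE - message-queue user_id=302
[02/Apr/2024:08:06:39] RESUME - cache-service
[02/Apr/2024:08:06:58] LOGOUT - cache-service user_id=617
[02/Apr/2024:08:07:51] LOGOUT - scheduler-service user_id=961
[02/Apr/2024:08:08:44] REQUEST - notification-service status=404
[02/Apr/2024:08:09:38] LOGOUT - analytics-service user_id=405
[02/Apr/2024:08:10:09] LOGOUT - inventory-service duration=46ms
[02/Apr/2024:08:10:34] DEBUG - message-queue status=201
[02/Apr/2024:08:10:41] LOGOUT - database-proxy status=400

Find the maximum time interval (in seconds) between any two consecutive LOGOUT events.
306

To find the longest gap:

1. Extract all LOGOUT events in chronological order
2. Calculate time differences between consecutive events
3. Find the maximum difference
4. Longest gap: 306 seconds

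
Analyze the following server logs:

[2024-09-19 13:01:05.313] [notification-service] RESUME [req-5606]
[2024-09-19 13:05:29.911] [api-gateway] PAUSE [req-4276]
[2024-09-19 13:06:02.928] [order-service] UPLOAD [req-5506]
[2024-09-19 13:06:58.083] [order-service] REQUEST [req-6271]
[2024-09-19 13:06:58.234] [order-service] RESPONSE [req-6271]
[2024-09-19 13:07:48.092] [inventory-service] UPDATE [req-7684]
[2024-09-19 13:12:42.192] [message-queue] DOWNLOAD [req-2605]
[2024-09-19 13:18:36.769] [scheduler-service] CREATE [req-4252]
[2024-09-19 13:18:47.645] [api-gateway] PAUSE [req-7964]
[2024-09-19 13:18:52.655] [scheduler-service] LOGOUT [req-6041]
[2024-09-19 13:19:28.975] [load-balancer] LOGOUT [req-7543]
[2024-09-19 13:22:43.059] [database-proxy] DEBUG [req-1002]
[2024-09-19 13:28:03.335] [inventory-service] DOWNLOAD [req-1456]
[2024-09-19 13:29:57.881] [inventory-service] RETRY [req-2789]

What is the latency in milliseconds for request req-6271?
151

To calculate latency:

1. Find REQUEST with id req-6271: 2024-09-19 13:06:58.083
2. Find RESPONSE with id req-6271: 2024-09-19 13:06:58.234
3. Latency: 2024-09-19 13:06:58.234 - 2024-09-19 13:06:58.083 = 151ms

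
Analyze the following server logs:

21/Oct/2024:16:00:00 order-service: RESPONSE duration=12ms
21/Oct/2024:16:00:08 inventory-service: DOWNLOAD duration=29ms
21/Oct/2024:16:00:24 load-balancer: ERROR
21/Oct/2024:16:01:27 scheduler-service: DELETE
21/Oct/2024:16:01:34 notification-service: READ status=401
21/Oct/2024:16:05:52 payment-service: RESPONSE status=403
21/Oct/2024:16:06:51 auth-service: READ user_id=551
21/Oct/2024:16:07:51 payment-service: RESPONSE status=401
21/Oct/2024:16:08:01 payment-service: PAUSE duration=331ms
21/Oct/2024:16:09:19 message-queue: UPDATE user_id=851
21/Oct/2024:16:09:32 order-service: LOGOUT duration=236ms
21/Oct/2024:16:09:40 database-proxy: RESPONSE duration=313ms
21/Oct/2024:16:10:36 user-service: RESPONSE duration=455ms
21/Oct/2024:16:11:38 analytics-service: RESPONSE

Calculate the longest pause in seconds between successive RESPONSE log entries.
352

To find the longest gap:

1. Extract all RESPONSE events in chronological order
2. Calculate time differences between consecutive events
3. Find the maximum difference
4. Longest gap: 352 seconds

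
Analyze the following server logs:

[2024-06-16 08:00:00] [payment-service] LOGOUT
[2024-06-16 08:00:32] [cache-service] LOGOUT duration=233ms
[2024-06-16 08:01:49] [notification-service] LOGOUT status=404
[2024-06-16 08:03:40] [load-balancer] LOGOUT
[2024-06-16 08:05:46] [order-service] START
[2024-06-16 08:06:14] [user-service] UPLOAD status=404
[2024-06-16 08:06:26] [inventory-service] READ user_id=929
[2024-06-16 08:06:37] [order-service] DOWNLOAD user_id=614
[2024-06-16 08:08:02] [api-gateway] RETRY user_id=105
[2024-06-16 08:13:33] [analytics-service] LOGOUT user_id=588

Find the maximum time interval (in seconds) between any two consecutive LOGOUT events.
593

To find the longest gap:

1. Extract all LOGOUT events in chronological order
2. Calculate time differences between consecutive events
3. Find the maximum difference
4. Longest gap: 593 seconds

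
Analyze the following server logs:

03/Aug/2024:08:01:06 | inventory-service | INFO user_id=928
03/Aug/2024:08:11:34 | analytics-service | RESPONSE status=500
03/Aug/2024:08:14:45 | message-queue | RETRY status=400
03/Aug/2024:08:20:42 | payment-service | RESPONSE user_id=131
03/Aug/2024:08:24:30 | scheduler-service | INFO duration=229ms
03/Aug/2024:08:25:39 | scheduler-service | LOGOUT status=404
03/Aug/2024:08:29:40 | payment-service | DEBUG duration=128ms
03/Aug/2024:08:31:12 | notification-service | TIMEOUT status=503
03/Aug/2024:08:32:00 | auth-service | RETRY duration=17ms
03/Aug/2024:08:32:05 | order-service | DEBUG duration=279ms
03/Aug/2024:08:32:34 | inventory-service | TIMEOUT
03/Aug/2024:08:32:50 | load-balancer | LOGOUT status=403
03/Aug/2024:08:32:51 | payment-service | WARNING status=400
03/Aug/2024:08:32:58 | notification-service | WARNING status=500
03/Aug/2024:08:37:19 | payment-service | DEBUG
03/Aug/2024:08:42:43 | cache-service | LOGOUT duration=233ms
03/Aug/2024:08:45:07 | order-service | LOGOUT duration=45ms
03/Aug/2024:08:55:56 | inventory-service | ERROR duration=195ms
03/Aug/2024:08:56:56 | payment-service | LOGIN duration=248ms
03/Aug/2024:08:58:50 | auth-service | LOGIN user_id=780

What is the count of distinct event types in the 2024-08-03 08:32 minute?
5

To count unique event types:

1. Filter events in the minute starting at 2024-08-03 08:32
2. Extract event types from matching entries
3. Count unique types: 5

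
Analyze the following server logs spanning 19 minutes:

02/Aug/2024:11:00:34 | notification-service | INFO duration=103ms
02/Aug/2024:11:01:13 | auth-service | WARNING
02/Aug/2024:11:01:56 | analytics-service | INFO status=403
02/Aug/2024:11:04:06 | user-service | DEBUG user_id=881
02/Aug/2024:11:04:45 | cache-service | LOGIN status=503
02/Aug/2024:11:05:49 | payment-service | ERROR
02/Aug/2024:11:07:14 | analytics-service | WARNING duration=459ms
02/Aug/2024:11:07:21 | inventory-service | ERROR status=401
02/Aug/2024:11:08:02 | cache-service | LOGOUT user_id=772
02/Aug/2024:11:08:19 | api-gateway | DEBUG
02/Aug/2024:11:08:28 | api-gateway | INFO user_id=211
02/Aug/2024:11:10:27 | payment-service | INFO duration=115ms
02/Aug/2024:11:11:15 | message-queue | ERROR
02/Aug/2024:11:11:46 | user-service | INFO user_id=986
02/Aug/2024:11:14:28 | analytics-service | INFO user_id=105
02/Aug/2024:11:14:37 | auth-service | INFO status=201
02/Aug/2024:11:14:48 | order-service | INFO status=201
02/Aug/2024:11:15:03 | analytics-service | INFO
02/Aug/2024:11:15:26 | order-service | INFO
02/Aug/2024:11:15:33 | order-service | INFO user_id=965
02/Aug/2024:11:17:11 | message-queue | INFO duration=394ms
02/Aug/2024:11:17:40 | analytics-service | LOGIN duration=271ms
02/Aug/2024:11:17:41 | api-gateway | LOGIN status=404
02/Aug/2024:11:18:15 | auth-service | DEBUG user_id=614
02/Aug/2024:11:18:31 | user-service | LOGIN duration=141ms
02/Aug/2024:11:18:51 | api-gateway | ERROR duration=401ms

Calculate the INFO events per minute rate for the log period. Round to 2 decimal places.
0.63

To calculate the rate:

1. Count total INFO events: 12
2. Total time period: 19 minutes
3. Rate = 12 / 19 = 0.63 events per minute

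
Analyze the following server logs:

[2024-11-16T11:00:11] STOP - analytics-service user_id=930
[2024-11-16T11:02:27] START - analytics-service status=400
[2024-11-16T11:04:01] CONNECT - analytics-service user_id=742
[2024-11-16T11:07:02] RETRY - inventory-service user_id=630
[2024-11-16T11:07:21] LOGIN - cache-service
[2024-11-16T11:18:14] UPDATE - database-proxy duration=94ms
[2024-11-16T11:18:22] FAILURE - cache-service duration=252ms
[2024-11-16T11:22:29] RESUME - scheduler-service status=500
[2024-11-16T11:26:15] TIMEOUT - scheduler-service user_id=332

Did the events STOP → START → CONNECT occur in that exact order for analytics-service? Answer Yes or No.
Yes

To verify sequence order:

1. Find all events in sequence STOP → START → CONNECT for analytics-service
2. Extract their timestamps
3. Check if timestamps are in ascending order
4. Result: Yes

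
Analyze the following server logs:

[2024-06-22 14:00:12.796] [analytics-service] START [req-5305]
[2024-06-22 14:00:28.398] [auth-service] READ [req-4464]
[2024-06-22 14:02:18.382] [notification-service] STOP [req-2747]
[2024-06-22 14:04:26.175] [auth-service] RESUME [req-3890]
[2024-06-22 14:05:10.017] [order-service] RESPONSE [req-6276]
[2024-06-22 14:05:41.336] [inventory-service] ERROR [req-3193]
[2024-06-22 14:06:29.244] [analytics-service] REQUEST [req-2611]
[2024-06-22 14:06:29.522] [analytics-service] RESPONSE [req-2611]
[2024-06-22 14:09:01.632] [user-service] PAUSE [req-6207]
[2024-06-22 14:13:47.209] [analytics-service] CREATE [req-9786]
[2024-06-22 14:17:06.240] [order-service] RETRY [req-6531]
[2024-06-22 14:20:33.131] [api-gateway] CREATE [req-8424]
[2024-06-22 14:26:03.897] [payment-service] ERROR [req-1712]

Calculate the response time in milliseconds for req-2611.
278

To calculate latency:

1. Find REQUEST with id req-2611: 2024-06-22 14:06:29.244
2. Find RESPONSE with id req-2611: 2024-06-22 14:06:29.522
3. Latency: 2024-06-22 14:06:29.522 - 2024-06-22 14:06:29.244 = 278ms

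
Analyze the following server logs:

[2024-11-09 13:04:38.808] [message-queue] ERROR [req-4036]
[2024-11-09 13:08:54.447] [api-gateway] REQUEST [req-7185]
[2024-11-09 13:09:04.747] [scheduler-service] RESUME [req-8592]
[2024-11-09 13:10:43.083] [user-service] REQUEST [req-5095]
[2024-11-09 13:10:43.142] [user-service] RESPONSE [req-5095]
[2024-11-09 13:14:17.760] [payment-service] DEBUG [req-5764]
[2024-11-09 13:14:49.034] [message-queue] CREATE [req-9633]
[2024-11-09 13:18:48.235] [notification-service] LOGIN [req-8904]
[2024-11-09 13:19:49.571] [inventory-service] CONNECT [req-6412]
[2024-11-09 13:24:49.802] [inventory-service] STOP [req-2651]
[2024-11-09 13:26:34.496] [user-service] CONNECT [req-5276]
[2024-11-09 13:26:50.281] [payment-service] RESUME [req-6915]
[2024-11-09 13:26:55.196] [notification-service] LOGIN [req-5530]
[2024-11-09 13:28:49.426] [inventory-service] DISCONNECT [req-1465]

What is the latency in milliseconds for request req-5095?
59

To calculate latency:

1. Find REQUEST with id req-5095: 2024-11-09 13:10:43.083
2. Find RESPONSE with id req-5095: 2024-11-09 13:10:43.142
3. Latency: 2024-11-09 13:10:43.142 - 2024-11-09 13:10:43.083 = 59ms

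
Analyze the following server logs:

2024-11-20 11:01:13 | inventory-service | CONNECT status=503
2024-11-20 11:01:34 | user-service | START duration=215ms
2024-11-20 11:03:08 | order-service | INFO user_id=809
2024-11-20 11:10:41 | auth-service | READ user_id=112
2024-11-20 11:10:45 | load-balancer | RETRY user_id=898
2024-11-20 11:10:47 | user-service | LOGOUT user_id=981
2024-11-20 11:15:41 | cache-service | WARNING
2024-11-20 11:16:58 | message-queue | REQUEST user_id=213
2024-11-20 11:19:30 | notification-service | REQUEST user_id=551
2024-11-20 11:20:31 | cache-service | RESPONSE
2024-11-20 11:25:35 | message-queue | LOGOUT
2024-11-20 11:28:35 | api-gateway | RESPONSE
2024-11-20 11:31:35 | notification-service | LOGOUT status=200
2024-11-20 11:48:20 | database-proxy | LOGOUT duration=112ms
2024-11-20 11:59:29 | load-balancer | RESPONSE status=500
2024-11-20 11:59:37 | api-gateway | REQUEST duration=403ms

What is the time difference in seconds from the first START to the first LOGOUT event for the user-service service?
553

To find the time between events:

1. Locate the first START event for user-service: 2024-11-20 11:01:34
2. Locate the first LOGOUT event for user-service: 2024-11-20 11:10:47
3. Calculate the difference: 2024-11-20 11:10:47 - 2024-11-20 11:01:34 = 553 seconds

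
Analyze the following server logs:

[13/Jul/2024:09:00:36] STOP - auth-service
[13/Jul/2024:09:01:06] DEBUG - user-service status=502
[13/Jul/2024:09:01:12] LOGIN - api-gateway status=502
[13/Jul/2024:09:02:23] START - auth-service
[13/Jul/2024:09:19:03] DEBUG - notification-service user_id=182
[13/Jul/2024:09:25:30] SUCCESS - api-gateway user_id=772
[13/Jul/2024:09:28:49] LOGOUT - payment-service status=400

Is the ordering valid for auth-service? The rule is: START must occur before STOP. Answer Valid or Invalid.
Invalid

To validate ordering:

1. Required order: START → STOP
2. Rule: START must occur before STOP
3. Check actual order of events for auth-service
4. Result: Invalid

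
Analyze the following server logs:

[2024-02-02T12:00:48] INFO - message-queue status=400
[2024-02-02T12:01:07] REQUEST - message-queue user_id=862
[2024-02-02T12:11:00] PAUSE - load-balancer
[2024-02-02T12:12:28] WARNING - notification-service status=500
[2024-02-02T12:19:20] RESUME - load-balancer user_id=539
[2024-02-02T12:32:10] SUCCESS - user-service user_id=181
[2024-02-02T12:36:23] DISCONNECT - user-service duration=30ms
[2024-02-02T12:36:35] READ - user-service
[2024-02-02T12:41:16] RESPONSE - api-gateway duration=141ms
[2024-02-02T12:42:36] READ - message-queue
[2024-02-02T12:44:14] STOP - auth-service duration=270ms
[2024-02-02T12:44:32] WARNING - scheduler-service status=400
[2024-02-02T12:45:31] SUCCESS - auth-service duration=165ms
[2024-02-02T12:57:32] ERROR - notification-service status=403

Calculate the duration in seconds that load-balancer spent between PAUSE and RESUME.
500

To calculate state duration:

1. Find PAUSE event for load-balancer: 2024-02-02T12:11:00
2. Find RESUME event for load-balancer: 2024-02-02T12:19:20
3. Calculate duration: 2024-02-02T12:19:20 - 2024-02-02T12:11:00 = 500 seconds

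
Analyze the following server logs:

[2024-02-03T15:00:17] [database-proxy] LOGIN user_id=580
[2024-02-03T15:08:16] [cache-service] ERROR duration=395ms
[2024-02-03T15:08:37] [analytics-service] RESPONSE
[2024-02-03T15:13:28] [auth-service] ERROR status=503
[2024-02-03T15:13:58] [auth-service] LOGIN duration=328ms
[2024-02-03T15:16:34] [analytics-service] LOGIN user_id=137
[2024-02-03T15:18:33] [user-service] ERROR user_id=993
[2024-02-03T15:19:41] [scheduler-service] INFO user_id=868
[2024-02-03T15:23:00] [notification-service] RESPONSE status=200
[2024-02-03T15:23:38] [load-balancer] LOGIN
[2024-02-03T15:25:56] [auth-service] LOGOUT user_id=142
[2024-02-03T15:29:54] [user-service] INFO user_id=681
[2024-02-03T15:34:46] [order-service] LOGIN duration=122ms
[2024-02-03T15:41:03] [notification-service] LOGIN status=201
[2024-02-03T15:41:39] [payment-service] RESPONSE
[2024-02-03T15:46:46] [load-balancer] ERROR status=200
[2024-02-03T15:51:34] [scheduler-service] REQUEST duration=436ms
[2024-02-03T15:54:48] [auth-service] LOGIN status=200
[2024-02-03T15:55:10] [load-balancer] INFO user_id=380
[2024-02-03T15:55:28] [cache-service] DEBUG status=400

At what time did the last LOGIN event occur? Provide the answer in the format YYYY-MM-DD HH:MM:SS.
2024-02-03 15:54:48

To find the last event:

1. Filter for all LOGIN events
2. Sort by timestamp
3. Select the last one
4. Timestamp: 2024-02-03 15:54:48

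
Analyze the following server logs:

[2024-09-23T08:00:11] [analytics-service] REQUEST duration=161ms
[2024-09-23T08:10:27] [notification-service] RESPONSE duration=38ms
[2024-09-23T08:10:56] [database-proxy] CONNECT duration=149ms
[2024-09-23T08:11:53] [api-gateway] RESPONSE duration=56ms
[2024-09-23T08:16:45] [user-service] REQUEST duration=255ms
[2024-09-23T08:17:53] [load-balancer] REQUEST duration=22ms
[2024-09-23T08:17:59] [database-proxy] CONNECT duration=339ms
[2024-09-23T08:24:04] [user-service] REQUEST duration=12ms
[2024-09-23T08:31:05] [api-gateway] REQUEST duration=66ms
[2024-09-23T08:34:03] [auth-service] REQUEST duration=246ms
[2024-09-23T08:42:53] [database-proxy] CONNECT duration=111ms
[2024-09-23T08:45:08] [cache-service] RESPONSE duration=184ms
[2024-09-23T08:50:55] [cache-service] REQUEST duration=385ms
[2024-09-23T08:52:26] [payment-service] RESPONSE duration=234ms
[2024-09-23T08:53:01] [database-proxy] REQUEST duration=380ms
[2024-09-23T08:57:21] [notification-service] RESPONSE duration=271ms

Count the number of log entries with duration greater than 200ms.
7

To count timeouts:

1. Threshold: 200ms
2. Extract duration from each log entry
3. Count entries where duration > 200
4. Timeout count: 7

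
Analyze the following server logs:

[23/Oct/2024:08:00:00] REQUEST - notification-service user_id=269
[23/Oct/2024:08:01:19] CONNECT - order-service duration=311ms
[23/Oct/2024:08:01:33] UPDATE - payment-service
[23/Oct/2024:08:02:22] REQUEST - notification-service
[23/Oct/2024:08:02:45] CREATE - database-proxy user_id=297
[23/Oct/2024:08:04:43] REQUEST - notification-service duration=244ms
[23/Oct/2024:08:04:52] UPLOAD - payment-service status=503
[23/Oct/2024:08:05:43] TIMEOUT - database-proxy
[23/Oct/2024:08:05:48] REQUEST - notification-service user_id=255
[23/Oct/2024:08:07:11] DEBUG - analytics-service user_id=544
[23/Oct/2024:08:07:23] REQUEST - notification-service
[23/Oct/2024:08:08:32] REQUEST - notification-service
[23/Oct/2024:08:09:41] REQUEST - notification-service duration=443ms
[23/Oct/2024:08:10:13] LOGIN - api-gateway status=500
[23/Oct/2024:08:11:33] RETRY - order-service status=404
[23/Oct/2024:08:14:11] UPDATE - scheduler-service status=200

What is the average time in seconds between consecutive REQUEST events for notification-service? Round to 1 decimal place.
96.8

To calculate average interval:

1. Find all REQUEST events for notification-service in order
2. Calculate time gaps between consecutive events
3. Compute mean of gaps: 581 / 6 = 96.8 seconds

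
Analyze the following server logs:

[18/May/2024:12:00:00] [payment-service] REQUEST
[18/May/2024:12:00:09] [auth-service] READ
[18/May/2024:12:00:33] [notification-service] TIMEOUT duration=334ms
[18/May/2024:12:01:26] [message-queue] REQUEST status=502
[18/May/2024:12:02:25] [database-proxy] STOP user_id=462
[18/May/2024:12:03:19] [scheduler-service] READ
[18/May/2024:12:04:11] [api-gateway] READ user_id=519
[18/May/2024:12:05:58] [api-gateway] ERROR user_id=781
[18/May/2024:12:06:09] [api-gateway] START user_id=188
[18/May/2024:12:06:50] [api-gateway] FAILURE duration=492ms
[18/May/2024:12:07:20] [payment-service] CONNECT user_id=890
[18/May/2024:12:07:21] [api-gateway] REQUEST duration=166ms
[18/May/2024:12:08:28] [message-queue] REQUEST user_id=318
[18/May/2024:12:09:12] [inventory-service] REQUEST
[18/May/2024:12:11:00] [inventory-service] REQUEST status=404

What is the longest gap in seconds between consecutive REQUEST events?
355

To find the longest gap:

1. Extract all REQUEST events in chronological order
2. Calculate time differences between consecutive events
3. Find the maximum difference
4. Longest gap: 355 seconds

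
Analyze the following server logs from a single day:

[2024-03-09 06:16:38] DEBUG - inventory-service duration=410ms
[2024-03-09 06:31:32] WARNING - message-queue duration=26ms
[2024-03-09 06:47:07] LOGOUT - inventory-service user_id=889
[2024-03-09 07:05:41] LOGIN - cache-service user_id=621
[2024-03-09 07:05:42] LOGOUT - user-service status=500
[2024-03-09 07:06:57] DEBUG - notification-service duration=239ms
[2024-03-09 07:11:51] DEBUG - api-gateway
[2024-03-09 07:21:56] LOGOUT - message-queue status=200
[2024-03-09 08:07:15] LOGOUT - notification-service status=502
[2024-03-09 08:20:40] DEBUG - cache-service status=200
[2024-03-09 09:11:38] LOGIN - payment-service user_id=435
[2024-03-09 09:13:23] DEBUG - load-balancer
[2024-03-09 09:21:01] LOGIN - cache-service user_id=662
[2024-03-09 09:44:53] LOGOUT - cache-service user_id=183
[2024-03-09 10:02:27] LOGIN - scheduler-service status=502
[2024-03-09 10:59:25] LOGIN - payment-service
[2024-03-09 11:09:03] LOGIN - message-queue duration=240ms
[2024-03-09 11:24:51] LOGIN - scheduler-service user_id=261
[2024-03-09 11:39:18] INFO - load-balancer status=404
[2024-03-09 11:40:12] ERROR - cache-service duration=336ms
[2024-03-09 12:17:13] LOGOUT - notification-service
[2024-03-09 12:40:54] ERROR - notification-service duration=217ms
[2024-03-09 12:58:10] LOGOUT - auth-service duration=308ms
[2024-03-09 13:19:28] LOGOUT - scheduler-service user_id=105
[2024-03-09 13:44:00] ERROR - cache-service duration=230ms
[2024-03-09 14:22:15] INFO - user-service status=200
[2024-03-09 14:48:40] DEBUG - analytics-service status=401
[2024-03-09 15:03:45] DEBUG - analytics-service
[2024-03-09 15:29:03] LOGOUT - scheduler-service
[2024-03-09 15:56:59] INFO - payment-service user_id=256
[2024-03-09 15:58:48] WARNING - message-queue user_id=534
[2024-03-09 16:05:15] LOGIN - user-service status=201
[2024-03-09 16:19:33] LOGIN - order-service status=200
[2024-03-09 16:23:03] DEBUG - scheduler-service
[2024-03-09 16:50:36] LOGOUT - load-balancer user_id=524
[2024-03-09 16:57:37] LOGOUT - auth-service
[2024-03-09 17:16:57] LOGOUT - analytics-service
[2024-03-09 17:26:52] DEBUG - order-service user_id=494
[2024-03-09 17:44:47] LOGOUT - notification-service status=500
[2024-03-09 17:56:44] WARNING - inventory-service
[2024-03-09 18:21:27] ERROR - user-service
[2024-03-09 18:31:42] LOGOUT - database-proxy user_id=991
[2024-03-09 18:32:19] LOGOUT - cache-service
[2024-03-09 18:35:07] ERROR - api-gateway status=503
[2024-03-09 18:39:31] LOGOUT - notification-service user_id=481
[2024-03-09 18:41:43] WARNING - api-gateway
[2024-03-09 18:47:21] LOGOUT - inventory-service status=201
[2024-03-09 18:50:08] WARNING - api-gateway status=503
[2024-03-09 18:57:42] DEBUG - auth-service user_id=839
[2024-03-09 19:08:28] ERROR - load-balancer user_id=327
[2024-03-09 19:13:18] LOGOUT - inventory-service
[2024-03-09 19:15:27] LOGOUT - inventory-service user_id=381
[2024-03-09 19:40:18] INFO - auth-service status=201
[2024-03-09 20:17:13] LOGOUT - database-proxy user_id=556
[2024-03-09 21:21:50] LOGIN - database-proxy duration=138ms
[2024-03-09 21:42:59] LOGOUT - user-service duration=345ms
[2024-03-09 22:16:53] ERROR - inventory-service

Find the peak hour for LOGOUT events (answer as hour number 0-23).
18

To find the peak hour:

1. Group all LOGOUT events by hour
2. Count events in each hour
3. Find hour with maximum count
4. Peak hour: 18 (with 4 events)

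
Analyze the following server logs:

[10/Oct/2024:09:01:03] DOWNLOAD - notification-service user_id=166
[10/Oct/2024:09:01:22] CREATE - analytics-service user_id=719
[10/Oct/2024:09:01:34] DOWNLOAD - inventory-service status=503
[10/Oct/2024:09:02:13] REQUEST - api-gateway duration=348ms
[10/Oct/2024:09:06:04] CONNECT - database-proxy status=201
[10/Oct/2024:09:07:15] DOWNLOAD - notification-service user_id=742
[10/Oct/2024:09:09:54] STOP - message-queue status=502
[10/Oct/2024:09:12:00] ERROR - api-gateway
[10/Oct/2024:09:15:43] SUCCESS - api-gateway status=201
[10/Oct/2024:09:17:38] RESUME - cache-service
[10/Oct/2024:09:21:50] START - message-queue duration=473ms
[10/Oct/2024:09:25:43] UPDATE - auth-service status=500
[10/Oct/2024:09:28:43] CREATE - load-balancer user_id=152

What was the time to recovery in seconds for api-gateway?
223

To calculate recovery time:

1. Find ERROR event for api-gateway: 10/Oct/2024:09:12:00
2. Find next SUCCESS event for api-gateway: 10/Oct/2024:09:15:43
3. Recovery time: 10/Oct/2024:09:15:43 - 10/Oct/2024:09:12:00 = 223 seconds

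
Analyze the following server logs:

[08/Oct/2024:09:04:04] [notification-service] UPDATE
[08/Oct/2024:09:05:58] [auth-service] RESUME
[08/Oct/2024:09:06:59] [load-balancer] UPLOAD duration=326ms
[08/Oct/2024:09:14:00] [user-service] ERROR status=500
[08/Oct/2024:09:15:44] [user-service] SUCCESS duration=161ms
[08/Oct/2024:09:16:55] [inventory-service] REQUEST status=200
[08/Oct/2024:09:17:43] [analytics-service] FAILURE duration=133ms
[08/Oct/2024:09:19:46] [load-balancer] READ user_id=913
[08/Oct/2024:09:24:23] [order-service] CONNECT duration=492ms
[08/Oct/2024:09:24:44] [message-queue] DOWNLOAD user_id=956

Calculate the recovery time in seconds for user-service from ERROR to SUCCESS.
104

To calculate recovery time:

1. Find ERROR event for user-service: 08/Oct/2024:09:14:00
2. Find next SUCCESS event for user-service: 08/Oct/2024:09:15:44
3. Recovery time: 08/Oct/2024:09:15:44 - 08/Oct/2024:09:14:00 = 104 seconds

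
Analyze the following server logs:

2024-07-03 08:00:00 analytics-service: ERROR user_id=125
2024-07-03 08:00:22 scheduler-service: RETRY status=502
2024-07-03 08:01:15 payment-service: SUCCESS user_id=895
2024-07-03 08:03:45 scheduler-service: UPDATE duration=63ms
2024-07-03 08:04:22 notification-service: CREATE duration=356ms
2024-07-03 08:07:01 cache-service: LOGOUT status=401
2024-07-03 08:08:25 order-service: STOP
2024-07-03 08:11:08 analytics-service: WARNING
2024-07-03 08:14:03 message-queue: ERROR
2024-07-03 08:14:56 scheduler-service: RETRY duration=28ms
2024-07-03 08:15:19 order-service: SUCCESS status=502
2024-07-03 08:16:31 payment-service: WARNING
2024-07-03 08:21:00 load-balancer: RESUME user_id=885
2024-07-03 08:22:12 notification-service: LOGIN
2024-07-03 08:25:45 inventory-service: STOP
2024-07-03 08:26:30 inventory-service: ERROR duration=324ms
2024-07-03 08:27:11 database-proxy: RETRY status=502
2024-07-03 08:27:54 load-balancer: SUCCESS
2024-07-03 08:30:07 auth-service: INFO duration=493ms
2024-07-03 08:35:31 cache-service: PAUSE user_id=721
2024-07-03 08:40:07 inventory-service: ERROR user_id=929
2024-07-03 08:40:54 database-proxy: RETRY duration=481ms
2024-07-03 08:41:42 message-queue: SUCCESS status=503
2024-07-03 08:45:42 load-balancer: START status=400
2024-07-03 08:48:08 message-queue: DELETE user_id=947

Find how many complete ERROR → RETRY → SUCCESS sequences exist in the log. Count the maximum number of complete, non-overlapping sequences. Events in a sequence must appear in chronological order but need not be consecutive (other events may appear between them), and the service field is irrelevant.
4

To count sequences:

1. Look for pattern: ERROR → RETRY → SUCCESS
2. Greedily scan the log in chronological order, matching each sequence element in turn (ignoring service)
3. Each time the full pattern completes, increment the count and restart matching from the next event
4. Complete non-overlapping sequences found: 4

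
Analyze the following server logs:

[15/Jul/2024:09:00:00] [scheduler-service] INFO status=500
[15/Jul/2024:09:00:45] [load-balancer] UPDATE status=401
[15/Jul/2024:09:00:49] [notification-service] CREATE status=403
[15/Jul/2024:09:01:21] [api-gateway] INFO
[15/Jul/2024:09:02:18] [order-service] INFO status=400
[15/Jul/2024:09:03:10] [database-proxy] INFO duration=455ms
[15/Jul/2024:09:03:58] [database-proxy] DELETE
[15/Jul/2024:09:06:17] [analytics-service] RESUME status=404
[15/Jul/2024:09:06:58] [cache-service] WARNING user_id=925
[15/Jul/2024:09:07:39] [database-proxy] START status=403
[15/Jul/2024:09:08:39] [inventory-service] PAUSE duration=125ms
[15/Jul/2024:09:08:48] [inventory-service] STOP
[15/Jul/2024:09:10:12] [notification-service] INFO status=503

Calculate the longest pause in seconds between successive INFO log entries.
422

To find the longest gap:

1. Extract all INFO events in chronological order
2. Calculate time differences between consecutive events
3. Find the maximum difference
4. Longest gap: 422 seconds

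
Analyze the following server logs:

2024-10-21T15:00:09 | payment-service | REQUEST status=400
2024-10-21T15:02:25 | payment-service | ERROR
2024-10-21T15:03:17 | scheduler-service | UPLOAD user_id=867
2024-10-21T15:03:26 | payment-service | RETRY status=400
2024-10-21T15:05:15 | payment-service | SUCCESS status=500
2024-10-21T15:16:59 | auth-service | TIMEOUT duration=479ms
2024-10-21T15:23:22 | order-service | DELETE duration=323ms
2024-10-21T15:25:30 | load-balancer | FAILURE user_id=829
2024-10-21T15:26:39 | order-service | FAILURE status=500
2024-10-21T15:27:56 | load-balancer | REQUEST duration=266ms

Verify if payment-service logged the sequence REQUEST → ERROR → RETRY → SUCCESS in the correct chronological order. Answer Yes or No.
Yes

To verify sequence order:

1. Find all events in sequence REQUEST → ERROR → RETRY → SUCCESS for payment-service
2. Extract their timestamps
3. Check if timestamps are in ascending order
4. Result: Yes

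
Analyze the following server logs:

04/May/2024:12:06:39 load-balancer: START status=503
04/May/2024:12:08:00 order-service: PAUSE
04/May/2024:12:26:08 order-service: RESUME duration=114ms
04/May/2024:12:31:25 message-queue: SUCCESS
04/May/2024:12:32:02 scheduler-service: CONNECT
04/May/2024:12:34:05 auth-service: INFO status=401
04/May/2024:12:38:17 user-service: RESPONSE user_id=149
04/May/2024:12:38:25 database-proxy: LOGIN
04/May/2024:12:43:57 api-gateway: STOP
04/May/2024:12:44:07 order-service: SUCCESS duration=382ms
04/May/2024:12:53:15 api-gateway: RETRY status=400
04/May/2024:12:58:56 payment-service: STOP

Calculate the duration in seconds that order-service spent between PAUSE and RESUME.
1088

To calculate state duration:

1. Find PAUSE event for order-service: 04/May/2024:12:08:00
2. Find RESUME event for order-service: 04/May/2024:12:26:08
3. Calculate duration: 04/May/2024:12:26:08 - 04/May/2024:12:08:00 = 1088 seconds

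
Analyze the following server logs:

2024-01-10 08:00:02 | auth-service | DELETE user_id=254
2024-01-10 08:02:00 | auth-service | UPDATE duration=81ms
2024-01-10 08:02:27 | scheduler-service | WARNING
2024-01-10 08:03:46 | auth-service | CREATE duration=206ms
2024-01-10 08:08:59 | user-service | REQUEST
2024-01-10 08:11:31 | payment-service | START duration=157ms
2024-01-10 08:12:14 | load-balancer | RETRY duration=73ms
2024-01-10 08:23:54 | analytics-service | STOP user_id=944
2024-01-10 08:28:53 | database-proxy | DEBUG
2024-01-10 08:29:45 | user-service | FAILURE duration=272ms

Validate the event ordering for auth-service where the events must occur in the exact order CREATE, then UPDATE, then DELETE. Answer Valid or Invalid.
Invalid

To validate ordering:

1. Required order: CREATE → UPDATE → DELETE
2. Rule: the events must occur in the exact order CREATE, then UPDATE, then DELETE
3. Check actual order of events for auth-service
4. Result: Invalid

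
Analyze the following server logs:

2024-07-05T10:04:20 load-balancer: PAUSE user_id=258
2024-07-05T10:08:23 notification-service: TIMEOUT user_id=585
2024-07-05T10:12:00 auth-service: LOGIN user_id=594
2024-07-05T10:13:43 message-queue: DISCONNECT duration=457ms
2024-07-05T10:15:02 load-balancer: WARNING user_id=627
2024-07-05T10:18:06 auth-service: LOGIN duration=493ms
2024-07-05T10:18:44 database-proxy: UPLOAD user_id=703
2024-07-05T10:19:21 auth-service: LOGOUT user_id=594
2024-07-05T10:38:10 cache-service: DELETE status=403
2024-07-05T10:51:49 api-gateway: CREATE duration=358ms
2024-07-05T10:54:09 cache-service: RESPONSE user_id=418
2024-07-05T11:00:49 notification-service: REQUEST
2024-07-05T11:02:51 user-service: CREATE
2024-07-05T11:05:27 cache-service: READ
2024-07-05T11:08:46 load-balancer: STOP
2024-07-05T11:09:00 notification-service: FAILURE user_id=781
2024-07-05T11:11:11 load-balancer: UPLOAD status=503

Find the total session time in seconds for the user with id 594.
441

To calculate session duration:

1. Find LOGIN event for user_id=594: 2024-07-05T10:12:00
2. Find LOGOUT event for user_id=594: 2024-07-05T10:19:21
3. Session duration: 2024-07-05T10:19:21 - 2024-07-05T10:12:00 = 441 seconds (7 minutes)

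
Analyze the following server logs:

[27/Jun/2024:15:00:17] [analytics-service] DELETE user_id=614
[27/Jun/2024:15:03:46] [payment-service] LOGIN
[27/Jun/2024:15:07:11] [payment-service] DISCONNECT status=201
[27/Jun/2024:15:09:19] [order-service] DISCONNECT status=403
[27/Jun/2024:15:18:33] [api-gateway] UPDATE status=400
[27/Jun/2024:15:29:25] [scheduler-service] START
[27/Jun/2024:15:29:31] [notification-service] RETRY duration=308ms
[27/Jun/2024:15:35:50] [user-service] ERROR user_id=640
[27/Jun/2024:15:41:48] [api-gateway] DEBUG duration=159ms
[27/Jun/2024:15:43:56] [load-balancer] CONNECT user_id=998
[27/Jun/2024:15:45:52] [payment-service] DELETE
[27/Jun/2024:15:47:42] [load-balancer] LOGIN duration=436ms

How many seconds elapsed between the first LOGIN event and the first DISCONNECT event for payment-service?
205

To find the time between events:

1. Locate the first LOGIN event for payment-service: 27/Jun/2024:15:03:46
2. Locate the first DISCONNECT event for payment-service: 27/Jun/2024:15:07:11
3. Calculate the difference: 27/Jun/2024:15:07:11 - 27/Jun/2024:15:03:46 = 205 seconds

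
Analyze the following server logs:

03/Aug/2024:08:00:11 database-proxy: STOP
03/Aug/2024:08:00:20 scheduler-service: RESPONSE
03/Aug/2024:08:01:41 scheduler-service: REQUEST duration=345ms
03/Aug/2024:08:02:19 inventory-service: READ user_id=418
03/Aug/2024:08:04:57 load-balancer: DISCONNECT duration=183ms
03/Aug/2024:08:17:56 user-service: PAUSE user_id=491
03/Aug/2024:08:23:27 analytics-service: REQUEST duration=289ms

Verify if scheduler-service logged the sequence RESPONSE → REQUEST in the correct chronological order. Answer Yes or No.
Yes

To verify sequence order:

1. Find all events in sequence RESPONSE → REQUEST for scheduler-service
2. Extract their timestamps
3. Check if timestamps are in ascending order
4. Result: Yes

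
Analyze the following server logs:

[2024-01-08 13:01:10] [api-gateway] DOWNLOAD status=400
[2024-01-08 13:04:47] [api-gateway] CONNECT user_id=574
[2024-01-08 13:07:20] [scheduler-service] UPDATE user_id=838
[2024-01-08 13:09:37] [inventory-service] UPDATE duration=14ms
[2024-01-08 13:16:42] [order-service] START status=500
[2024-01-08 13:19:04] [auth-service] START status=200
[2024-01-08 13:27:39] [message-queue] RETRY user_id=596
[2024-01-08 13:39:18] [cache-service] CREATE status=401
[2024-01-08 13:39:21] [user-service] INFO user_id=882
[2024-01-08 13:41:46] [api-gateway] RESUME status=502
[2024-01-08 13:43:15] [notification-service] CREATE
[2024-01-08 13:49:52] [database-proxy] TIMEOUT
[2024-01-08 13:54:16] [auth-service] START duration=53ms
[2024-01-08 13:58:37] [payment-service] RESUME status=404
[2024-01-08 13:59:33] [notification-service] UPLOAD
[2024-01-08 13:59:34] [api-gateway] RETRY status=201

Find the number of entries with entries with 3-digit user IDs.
4

To find matching entries:

1. Pattern to match: entries with 3-digit user IDs
2. Scan each log entry for the pattern
3. Count matches: 4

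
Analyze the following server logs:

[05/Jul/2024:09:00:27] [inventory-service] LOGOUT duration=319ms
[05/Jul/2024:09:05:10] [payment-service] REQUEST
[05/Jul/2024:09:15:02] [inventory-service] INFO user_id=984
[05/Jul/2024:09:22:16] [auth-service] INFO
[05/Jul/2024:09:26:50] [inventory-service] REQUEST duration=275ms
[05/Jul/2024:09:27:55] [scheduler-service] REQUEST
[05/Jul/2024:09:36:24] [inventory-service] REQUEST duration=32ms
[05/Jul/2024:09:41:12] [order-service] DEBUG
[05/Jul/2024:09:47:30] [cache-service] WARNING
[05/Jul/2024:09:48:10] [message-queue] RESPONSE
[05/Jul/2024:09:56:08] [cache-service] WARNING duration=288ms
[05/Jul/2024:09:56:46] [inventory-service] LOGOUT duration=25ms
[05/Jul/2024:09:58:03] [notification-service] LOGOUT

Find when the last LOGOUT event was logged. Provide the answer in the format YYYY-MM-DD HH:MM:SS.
2024-07-05 09:58:03

To find the last event:

1. Filter for all LOGOUT events
2. Sort by timestamp
3. Select the last one
4. Timestamp: 2024-07-05 09:58:03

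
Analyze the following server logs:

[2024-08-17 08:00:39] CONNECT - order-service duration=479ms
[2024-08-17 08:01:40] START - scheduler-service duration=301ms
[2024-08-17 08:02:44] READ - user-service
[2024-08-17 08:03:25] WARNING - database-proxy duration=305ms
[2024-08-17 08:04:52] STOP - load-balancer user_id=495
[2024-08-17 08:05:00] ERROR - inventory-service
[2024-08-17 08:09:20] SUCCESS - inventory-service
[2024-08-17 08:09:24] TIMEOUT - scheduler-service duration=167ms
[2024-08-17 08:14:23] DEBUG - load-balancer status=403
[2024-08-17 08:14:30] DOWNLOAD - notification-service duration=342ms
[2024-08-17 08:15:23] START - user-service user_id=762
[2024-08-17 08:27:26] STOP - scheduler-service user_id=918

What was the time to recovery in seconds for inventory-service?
260

To calculate recovery time:

1. Find ERROR event for inventory-service: 2024-08-17 08:05:00
2. Find next SUCCESS event for inventory-service: 2024-08-17 08:09:20
3. Recovery time: 2024-08-17 08:09:20 - 2024-08-17 08:05:00 = 260 seconds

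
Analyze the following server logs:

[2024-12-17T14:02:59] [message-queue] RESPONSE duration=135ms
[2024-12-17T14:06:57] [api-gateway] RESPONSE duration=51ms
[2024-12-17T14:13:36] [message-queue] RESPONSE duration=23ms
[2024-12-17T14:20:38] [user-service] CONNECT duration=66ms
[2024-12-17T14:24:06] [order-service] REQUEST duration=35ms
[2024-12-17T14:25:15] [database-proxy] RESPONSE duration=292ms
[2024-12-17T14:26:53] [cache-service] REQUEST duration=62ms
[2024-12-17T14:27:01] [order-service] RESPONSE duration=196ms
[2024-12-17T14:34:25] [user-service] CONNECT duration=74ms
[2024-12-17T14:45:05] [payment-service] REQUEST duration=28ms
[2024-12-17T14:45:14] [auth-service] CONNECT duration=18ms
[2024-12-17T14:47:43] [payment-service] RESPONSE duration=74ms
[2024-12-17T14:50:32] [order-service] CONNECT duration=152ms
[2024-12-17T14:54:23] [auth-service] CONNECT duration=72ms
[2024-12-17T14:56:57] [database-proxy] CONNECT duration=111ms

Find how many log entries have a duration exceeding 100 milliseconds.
5

To count timeouts:

1. Threshold: 100ms
2. Extract duration from each log entry
3. Count entries where duration > 100
4. Timeout count: 5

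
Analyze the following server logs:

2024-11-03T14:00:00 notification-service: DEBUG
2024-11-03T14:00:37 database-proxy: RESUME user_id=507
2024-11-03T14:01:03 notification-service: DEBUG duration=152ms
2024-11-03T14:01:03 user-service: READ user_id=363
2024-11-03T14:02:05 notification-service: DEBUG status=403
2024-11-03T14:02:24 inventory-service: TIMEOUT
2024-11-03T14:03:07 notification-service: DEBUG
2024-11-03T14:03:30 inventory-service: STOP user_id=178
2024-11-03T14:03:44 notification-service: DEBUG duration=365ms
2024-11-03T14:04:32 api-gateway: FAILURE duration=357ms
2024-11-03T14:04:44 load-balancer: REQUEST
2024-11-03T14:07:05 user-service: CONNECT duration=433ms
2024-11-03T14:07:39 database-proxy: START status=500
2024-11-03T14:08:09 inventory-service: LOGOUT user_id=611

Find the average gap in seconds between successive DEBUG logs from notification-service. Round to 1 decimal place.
56.0

To calculate average interval:

1. Find all DEBUG events for notification-service in order
2. Calculate time gaps between consecutive events
3. Compute mean of gaps: 224 / 4 = 56.0 seconds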